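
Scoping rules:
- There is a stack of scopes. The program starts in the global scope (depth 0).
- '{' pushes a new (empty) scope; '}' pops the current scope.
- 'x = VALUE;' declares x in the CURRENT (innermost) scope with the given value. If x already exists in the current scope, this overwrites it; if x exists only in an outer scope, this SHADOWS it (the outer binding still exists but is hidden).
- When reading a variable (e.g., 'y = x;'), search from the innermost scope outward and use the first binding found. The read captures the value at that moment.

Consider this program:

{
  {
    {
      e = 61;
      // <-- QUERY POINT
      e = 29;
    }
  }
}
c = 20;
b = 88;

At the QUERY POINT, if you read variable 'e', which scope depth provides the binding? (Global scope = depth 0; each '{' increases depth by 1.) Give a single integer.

Answer: 3

Derivation:
Step 1: enter scope (depth=1)
Step 2: enter scope (depth=2)
Step 3: enter scope (depth=3)
Step 4: declare e=61 at depth 3
Visible at query point: e=61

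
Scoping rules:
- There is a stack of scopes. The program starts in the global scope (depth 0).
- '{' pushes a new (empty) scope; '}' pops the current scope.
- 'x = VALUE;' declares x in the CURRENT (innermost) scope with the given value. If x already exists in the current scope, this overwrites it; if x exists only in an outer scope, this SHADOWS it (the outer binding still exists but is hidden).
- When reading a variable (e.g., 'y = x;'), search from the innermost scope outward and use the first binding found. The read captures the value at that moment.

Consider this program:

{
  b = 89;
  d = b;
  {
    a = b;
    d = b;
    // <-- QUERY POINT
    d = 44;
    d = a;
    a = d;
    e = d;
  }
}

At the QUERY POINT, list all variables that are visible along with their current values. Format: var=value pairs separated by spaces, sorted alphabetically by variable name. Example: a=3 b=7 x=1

Step 1: enter scope (depth=1)
Step 2: declare b=89 at depth 1
Step 3: declare d=(read b)=89 at depth 1
Step 4: enter scope (depth=2)
Step 5: declare a=(read b)=89 at depth 2
Step 6: declare d=(read b)=89 at depth 2
Visible at query point: a=89 b=89 d=89

Answer: a=89 b=89 d=89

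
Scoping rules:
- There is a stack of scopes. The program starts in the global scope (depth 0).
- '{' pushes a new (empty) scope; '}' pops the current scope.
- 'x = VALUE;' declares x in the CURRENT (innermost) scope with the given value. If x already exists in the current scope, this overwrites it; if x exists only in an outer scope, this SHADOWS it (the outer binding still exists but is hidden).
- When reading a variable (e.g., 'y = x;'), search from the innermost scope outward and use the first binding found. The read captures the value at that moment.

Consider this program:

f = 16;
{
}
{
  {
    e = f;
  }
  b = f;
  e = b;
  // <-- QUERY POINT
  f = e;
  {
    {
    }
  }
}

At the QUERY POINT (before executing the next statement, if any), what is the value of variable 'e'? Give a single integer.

Step 1: declare f=16 at depth 0
Step 2: enter scope (depth=1)
Step 3: exit scope (depth=0)
Step 4: enter scope (depth=1)
Step 5: enter scope (depth=2)
Step 6: declare e=(read f)=16 at depth 2
Step 7: exit scope (depth=1)
Step 8: declare b=(read f)=16 at depth 1
Step 9: declare e=(read b)=16 at depth 1
Visible at query point: b=16 e=16 f=16

Answer: 16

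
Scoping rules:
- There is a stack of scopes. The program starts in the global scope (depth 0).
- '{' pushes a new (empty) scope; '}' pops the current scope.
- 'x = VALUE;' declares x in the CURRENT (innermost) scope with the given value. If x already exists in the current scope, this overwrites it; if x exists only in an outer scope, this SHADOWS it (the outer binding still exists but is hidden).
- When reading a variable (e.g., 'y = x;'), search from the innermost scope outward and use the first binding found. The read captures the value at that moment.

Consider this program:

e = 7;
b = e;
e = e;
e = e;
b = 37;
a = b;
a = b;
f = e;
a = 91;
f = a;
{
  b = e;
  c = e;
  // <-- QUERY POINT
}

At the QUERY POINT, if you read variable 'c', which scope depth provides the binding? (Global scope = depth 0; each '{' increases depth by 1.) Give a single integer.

Step 1: declare e=7 at depth 0
Step 2: declare b=(read e)=7 at depth 0
Step 3: declare e=(read e)=7 at depth 0
Step 4: declare e=(read e)=7 at depth 0
Step 5: declare b=37 at depth 0
Step 6: declare a=(read b)=37 at depth 0
Step 7: declare a=(read b)=37 at depth 0
Step 8: declare f=(read e)=7 at depth 0
Step 9: declare a=91 at depth 0
Step 10: declare f=(read a)=91 at depth 0
Step 11: enter scope (depth=1)
Step 12: declare b=(read e)=7 at depth 1
Step 13: declare c=(read e)=7 at depth 1
Visible at query point: a=91 b=7 c=7 e=7 f=91

Answer: 1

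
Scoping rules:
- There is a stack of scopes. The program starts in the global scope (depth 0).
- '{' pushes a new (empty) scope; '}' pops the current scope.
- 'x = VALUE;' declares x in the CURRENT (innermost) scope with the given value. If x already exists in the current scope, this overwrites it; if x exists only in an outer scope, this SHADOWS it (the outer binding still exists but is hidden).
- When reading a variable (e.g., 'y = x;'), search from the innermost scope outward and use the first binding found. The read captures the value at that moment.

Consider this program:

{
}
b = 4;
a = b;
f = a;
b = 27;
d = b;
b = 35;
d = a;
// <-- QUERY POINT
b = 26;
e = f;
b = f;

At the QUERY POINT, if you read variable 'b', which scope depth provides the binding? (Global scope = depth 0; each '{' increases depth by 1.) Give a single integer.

Step 1: enter scope (depth=1)
Step 2: exit scope (depth=0)
Step 3: declare b=4 at depth 0
Step 4: declare a=(read b)=4 at depth 0
Step 5: declare f=(read a)=4 at depth 0
Step 6: declare b=27 at depth 0
Step 7: declare d=(read b)=27 at depth 0
Step 8: declare b=35 at depth 0
Step 9: declare d=(read a)=4 at depth 0
Visible at query point: a=4 b=35 d=4 f=4

Answer: 0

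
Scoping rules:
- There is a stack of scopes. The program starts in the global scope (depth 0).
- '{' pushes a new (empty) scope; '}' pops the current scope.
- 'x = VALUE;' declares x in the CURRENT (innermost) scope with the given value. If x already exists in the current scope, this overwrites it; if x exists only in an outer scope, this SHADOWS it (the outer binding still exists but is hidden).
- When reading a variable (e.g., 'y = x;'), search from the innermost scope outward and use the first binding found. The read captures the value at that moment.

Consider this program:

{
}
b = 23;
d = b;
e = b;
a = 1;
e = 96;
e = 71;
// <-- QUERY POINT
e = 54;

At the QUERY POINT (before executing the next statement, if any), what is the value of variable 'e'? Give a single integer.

Answer: 71

Derivation:
Step 1: enter scope (depth=1)
Step 2: exit scope (depth=0)
Step 3: declare b=23 at depth 0
Step 4: declare d=(read b)=23 at depth 0
Step 5: declare e=(read b)=23 at depth 0
Step 6: declare a=1 at depth 0
Step 7: declare e=96 at depth 0
Step 8: declare e=71 at depth 0
Visible at query point: a=1 b=23 d=23 e=71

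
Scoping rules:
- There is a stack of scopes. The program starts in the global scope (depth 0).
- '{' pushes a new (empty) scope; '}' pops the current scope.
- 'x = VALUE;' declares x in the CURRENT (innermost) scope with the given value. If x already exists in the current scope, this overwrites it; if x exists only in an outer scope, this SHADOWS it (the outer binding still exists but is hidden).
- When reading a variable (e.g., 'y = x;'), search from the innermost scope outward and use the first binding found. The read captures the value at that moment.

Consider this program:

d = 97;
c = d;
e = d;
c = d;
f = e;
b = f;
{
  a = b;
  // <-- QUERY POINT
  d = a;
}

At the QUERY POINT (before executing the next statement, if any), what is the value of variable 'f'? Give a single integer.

Answer: 97

Derivation:
Step 1: declare d=97 at depth 0
Step 2: declare c=(read d)=97 at depth 0
Step 3: declare e=(read d)=97 at depth 0
Step 4: declare c=(read d)=97 at depth 0
Step 5: declare f=(read e)=97 at depth 0
Step 6: declare b=(read f)=97 at depth 0
Step 7: enter scope (depth=1)
Step 8: declare a=(read b)=97 at depth 1
Visible at query point: a=97 b=97 c=97 d=97 e=97 f=97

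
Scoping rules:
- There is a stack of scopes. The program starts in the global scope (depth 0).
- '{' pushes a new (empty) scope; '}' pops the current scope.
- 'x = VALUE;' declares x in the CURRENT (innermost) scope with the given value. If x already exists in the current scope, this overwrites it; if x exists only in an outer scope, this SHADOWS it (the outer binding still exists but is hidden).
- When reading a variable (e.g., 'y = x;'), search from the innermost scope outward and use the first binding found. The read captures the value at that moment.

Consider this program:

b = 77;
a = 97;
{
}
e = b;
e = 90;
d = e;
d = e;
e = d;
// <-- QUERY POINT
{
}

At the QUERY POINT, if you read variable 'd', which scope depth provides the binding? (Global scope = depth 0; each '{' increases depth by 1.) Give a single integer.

Step 1: declare b=77 at depth 0
Step 2: declare a=97 at depth 0
Step 3: enter scope (depth=1)
Step 4: exit scope (depth=0)
Step 5: declare e=(read b)=77 at depth 0
Step 6: declare e=90 at depth 0
Step 7: declare d=(read e)=90 at depth 0
Step 8: declare d=(read e)=90 at depth 0
Step 9: declare e=(read d)=90 at depth 0
Visible at query point: a=97 b=77 d=90 e=90

Answer: 0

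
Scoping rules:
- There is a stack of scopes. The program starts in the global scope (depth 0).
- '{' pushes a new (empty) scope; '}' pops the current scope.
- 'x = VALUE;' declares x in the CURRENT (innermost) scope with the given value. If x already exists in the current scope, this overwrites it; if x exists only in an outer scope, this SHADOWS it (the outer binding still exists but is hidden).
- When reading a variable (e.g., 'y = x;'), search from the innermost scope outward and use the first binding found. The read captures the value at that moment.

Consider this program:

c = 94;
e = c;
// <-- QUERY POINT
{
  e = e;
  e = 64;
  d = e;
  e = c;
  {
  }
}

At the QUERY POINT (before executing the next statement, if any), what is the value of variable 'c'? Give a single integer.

Answer: 94

Derivation:
Step 1: declare c=94 at depth 0
Step 2: declare e=(read c)=94 at depth 0
Visible at query point: c=94 e=94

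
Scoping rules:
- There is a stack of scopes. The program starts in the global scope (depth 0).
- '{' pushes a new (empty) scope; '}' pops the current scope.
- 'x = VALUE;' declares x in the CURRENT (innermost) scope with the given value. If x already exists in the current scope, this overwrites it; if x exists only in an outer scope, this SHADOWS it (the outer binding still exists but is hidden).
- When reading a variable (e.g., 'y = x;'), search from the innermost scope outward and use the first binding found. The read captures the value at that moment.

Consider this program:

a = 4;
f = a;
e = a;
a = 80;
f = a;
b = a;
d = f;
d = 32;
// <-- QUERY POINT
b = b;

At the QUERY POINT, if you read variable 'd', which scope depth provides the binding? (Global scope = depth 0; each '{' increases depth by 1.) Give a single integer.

Answer: 0

Derivation:
Step 1: declare a=4 at depth 0
Step 2: declare f=(read a)=4 at depth 0
Step 3: declare e=(read a)=4 at depth 0
Step 4: declare a=80 at depth 0
Step 5: declare f=(read a)=80 at depth 0
Step 6: declare b=(read a)=80 at depth 0
Step 7: declare d=(read f)=80 at depth 0
Step 8: declare d=32 at depth 0
Visible at query point: a=80 b=80 d=32 e=4 f=80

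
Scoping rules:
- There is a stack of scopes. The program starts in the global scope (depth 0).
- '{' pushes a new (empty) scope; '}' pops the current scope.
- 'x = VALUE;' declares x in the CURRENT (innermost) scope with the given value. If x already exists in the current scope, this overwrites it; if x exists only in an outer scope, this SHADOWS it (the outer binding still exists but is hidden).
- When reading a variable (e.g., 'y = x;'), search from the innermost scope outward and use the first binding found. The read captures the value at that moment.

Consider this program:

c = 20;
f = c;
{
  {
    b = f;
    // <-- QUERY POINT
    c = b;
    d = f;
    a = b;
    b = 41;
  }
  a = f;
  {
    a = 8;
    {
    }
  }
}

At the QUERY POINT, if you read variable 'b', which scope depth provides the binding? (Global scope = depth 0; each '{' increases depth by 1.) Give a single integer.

Step 1: declare c=20 at depth 0
Step 2: declare f=(read c)=20 at depth 0
Step 3: enter scope (depth=1)
Step 4: enter scope (depth=2)
Step 5: declare b=(read f)=20 at depth 2
Visible at query point: b=20 c=20 f=20

Answer: 2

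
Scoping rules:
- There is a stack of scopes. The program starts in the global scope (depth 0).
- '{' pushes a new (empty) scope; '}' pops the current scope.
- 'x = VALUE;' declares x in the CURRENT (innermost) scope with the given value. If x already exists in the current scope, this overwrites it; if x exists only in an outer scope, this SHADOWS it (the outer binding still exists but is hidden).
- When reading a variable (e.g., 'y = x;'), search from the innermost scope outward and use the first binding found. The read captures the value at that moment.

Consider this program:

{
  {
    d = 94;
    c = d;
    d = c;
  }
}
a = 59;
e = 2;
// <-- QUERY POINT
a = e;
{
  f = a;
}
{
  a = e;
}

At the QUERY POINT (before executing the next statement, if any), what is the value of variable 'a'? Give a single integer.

Step 1: enter scope (depth=1)
Step 2: enter scope (depth=2)
Step 3: declare d=94 at depth 2
Step 4: declare c=(read d)=94 at depth 2
Step 5: declare d=(read c)=94 at depth 2
Step 6: exit scope (depth=1)
Step 7: exit scope (depth=0)
Step 8: declare a=59 at depth 0
Step 9: declare e=2 at depth 0
Visible at query point: a=59 e=2

Answer: 59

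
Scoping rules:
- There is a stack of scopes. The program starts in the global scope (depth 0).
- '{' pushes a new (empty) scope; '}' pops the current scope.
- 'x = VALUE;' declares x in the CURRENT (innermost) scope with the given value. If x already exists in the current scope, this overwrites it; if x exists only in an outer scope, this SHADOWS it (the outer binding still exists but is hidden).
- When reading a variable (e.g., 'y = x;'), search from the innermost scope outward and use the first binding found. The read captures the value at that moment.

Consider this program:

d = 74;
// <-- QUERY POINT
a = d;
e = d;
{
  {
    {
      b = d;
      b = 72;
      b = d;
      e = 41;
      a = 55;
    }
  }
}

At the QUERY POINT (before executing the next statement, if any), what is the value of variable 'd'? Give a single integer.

Step 1: declare d=74 at depth 0
Visible at query point: d=74

Answer: 74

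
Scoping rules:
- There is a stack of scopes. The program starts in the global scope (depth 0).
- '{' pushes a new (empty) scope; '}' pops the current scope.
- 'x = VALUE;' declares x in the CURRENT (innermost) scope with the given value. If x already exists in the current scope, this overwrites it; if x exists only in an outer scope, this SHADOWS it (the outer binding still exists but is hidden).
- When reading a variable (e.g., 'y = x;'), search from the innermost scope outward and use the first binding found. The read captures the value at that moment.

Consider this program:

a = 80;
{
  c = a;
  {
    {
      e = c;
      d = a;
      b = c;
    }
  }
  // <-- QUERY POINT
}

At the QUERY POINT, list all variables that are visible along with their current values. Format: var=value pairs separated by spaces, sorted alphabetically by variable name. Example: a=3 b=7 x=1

Step 1: declare a=80 at depth 0
Step 2: enter scope (depth=1)
Step 3: declare c=(read a)=80 at depth 1
Step 4: enter scope (depth=2)
Step 5: enter scope (depth=3)
Step 6: declare e=(read c)=80 at depth 3
Step 7: declare d=(read a)=80 at depth 3
Step 8: declare b=(read c)=80 at depth 3
Step 9: exit scope (depth=2)
Step 10: exit scope (depth=1)
Visible at query point: a=80 c=80

Answer: a=80 c=80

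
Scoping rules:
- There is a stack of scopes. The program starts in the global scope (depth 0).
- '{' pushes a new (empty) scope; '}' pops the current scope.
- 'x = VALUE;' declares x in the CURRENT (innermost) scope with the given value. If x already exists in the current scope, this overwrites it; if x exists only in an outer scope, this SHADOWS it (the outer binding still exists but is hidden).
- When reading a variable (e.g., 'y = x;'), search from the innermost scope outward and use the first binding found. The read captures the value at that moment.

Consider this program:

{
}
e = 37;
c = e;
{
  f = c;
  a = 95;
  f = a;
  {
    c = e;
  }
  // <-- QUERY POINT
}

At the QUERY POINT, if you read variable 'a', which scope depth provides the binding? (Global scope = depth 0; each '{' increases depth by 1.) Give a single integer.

Answer: 1

Derivation:
Step 1: enter scope (depth=1)
Step 2: exit scope (depth=0)
Step 3: declare e=37 at depth 0
Step 4: declare c=(read e)=37 at depth 0
Step 5: enter scope (depth=1)
Step 6: declare f=(read c)=37 at depth 1
Step 7: declare a=95 at depth 1
Step 8: declare f=(read a)=95 at depth 1
Step 9: enter scope (depth=2)
Step 10: declare c=(read e)=37 at depth 2
Step 11: exit scope (depth=1)
Visible at query point: a=95 c=37 e=37 f=95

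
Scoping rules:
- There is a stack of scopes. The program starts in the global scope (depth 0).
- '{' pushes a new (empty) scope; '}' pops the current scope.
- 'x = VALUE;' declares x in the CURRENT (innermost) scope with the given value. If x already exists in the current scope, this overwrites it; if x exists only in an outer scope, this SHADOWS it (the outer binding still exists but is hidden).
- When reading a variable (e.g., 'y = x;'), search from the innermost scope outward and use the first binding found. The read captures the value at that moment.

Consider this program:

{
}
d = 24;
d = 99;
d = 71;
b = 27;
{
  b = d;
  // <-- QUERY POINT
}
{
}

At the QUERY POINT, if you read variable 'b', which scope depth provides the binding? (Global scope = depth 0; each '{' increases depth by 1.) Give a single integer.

Answer: 1

Derivation:
Step 1: enter scope (depth=1)
Step 2: exit scope (depth=0)
Step 3: declare d=24 at depth 0
Step 4: declare d=99 at depth 0
Step 5: declare d=71 at depth 0
Step 6: declare b=27 at depth 0
Step 7: enter scope (depth=1)
Step 8: declare b=(read d)=71 at depth 1
Visible at query point: b=71 d=71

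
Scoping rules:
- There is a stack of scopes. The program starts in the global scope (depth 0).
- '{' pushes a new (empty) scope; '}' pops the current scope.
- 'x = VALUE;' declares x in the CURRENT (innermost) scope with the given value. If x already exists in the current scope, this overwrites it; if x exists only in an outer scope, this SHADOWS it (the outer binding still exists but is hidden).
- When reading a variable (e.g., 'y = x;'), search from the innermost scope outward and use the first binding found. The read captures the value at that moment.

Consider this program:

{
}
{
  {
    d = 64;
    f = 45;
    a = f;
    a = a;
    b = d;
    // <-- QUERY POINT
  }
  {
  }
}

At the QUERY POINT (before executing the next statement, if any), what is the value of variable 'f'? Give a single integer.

Answer: 45

Derivation:
Step 1: enter scope (depth=1)
Step 2: exit scope (depth=0)
Step 3: enter scope (depth=1)
Step 4: enter scope (depth=2)
Step 5: declare d=64 at depth 2
Step 6: declare f=45 at depth 2
Step 7: declare a=(read f)=45 at depth 2
Step 8: declare a=(read a)=45 at depth 2
Step 9: declare b=(read d)=64 at depth 2
Visible at query point: a=45 b=64 d=64 f=45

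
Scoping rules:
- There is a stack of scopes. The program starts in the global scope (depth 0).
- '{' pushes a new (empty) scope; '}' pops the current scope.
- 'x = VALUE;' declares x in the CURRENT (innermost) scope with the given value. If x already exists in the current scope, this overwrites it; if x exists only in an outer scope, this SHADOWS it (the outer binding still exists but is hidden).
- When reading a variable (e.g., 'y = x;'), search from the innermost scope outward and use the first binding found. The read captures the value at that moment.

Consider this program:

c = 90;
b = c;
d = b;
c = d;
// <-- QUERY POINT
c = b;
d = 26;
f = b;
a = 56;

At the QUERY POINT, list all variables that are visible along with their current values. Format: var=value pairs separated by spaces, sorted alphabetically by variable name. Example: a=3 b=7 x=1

Answer: b=90 c=90 d=90

Derivation:
Step 1: declare c=90 at depth 0
Step 2: declare b=(read c)=90 at depth 0
Step 3: declare d=(read b)=90 at depth 0
Step 4: declare c=(read d)=90 at depth 0
Visible at query point: b=90 c=90 d=90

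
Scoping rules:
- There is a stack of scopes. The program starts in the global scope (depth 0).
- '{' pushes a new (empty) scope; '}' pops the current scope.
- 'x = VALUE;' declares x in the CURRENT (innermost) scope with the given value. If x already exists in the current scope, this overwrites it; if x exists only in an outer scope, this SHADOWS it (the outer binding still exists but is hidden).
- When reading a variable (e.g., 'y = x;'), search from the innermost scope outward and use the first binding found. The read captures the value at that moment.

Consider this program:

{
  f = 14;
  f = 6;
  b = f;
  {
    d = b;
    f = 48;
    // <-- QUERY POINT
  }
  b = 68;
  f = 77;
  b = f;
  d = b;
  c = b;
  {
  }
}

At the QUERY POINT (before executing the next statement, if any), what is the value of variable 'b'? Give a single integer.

Answer: 6

Derivation:
Step 1: enter scope (depth=1)
Step 2: declare f=14 at depth 1
Step 3: declare f=6 at depth 1
Step 4: declare b=(read f)=6 at depth 1
Step 5: enter scope (depth=2)
Step 6: declare d=(read b)=6 at depth 2
Step 7: declare f=48 at depth 2
Visible at query point: b=6 d=6 f=48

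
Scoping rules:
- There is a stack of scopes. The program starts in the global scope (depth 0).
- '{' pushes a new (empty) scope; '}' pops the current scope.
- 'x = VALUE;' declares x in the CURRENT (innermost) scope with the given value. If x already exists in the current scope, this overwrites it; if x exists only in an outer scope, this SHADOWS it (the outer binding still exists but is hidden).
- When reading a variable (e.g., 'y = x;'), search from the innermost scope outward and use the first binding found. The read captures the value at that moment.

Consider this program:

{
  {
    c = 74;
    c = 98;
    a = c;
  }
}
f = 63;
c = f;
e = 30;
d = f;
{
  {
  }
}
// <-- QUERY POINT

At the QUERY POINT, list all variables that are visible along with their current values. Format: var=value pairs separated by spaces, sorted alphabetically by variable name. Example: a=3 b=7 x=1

Step 1: enter scope (depth=1)
Step 2: enter scope (depth=2)
Step 3: declare c=74 at depth 2
Step 4: declare c=98 at depth 2
Step 5: declare a=(read c)=98 at depth 2
Step 6: exit scope (depth=1)
Step 7: exit scope (depth=0)
Step 8: declare f=63 at depth 0
Step 9: declare c=(read f)=63 at depth 0
Step 10: declare e=30 at depth 0
Step 11: declare d=(read f)=63 at depth 0
Step 12: enter scope (depth=1)
Step 13: enter scope (depth=2)
Step 14: exit scope (depth=1)
Step 15: exit scope (depth=0)
Visible at query point: c=63 d=63 e=30 f=63

Answer: c=63 d=63 e=30 f=63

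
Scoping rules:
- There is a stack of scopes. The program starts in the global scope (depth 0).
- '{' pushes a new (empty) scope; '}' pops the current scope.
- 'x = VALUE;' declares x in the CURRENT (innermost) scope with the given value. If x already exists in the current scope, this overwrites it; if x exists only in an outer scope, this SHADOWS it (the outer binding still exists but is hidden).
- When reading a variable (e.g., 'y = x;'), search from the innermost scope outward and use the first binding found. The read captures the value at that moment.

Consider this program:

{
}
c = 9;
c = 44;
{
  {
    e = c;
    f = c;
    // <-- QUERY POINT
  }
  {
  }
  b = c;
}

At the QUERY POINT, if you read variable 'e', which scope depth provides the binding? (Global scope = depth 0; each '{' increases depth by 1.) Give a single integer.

Answer: 2

Derivation:
Step 1: enter scope (depth=1)
Step 2: exit scope (depth=0)
Step 3: declare c=9 at depth 0
Step 4: declare c=44 at depth 0
Step 5: enter scope (depth=1)
Step 6: enter scope (depth=2)
Step 7: declare e=(read c)=44 at depth 2
Step 8: declare f=(read c)=44 at depth 2
Visible at query point: c=44 e=44 f=44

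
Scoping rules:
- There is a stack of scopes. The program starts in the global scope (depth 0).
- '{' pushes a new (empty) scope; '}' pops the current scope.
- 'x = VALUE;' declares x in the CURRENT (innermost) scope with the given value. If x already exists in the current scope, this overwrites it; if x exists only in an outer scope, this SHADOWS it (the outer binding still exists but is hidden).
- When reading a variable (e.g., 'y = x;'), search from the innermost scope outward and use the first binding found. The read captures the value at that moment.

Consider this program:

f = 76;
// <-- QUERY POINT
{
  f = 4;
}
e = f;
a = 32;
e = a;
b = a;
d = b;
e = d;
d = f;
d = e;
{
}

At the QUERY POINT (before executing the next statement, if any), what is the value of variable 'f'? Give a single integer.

Answer: 76

Derivation:
Step 1: declare f=76 at depth 0
Visible at query point: f=76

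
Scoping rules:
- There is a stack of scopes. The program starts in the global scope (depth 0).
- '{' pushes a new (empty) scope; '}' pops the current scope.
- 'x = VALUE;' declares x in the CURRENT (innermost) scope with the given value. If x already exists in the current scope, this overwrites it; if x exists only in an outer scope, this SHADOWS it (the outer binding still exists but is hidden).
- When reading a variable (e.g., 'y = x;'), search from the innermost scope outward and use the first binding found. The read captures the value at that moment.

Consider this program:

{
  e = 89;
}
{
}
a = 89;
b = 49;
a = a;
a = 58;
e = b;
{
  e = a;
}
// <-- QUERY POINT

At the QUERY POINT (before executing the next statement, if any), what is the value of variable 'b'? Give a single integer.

Step 1: enter scope (depth=1)
Step 2: declare e=89 at depth 1
Step 3: exit scope (depth=0)
Step 4: enter scope (depth=1)
Step 5: exit scope (depth=0)
Step 6: declare a=89 at depth 0
Step 7: declare b=49 at depth 0
Step 8: declare a=(read a)=89 at depth 0
Step 9: declare a=58 at depth 0
Step 10: declare e=(read b)=49 at depth 0
Step 11: enter scope (depth=1)
Step 12: declare e=(read a)=58 at depth 1
Step 13: exit scope (depth=0)
Visible at query point: a=58 b=49 e=49

Answer: 49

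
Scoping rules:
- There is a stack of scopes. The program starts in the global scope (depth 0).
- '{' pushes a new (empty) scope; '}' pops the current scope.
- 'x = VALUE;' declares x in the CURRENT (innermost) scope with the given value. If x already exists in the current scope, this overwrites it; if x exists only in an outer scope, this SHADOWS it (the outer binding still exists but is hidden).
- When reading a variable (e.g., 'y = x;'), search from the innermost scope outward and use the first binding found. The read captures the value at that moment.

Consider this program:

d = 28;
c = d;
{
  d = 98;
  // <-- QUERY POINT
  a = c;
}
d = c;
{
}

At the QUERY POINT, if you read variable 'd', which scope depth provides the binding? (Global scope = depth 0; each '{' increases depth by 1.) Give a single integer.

Step 1: declare d=28 at depth 0
Step 2: declare c=(read d)=28 at depth 0
Step 3: enter scope (depth=1)
Step 4: declare d=98 at depth 1
Visible at query point: c=28 d=98

Answer: 1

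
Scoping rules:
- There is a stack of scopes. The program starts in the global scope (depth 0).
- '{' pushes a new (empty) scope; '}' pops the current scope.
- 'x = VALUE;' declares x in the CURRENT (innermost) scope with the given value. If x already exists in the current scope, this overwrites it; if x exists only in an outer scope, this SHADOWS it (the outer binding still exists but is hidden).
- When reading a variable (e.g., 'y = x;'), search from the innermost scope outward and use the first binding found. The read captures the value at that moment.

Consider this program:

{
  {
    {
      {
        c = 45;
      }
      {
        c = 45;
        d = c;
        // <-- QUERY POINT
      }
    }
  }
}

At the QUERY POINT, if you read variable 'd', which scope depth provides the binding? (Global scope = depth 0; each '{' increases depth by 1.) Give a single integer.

Answer: 4

Derivation:
Step 1: enter scope (depth=1)
Step 2: enter scope (depth=2)
Step 3: enter scope (depth=3)
Step 4: enter scope (depth=4)
Step 5: declare c=45 at depth 4
Step 6: exit scope (depth=3)
Step 7: enter scope (depth=4)
Step 8: declare c=45 at depth 4
Step 9: declare d=(read c)=45 at depth 4
Visible at query point: c=45 d=45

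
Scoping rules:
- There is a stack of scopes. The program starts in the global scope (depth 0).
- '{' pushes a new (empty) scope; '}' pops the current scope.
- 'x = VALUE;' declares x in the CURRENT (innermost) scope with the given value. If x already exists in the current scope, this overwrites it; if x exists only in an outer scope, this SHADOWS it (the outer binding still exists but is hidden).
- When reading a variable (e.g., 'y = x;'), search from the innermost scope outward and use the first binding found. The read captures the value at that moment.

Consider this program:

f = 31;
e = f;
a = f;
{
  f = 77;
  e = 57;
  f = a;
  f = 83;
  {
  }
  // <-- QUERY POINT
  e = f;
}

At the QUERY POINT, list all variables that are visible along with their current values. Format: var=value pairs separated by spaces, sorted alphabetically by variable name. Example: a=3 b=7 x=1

Step 1: declare f=31 at depth 0
Step 2: declare e=(read f)=31 at depth 0
Step 3: declare a=(read f)=31 at depth 0
Step 4: enter scope (depth=1)
Step 5: declare f=77 at depth 1
Step 6: declare e=57 at depth 1
Step 7: declare f=(read a)=31 at depth 1
Step 8: declare f=83 at depth 1
Step 9: enter scope (depth=2)
Step 10: exit scope (depth=1)
Visible at query point: a=31 e=57 f=83

Answer: a=31 e=57 f=83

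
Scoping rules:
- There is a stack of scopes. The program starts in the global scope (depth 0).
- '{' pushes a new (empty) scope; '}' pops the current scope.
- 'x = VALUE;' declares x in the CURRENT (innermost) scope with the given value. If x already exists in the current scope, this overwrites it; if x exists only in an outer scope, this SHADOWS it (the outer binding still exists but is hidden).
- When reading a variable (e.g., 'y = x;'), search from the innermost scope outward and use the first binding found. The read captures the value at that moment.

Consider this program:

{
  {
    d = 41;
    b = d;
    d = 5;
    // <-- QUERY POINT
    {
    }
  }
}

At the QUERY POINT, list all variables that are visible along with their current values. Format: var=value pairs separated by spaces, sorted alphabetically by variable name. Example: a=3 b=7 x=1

Answer: b=41 d=5

Derivation:
Step 1: enter scope (depth=1)
Step 2: enter scope (depth=2)
Step 3: declare d=41 at depth 2
Step 4: declare b=(read d)=41 at depth 2
Step 5: declare d=5 at depth 2
Visible at query point: b=41 d=5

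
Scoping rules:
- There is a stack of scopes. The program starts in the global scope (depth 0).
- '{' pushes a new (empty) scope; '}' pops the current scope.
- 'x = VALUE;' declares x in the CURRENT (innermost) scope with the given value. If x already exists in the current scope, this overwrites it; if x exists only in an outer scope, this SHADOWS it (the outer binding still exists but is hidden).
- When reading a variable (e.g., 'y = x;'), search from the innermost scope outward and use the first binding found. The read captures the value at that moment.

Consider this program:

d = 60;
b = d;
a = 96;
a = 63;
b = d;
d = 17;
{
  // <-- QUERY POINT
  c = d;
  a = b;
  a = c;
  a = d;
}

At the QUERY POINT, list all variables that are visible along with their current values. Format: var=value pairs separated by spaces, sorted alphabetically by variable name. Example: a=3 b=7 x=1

Step 1: declare d=60 at depth 0
Step 2: declare b=(read d)=60 at depth 0
Step 3: declare a=96 at depth 0
Step 4: declare a=63 at depth 0
Step 5: declare b=(read d)=60 at depth 0
Step 6: declare d=17 at depth 0
Step 7: enter scope (depth=1)
Visible at query point: a=63 b=60 d=17

Answer: a=63 b=60 d=17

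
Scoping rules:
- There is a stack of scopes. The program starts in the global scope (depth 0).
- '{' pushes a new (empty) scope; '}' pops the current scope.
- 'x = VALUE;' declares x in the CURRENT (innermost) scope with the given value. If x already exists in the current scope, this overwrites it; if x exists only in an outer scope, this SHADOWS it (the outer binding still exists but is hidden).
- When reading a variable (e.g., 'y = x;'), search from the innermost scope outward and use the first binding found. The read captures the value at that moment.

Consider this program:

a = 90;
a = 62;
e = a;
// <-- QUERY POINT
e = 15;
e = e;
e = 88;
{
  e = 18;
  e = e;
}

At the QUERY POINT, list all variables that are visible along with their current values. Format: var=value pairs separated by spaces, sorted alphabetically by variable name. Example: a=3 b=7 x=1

Step 1: declare a=90 at depth 0
Step 2: declare a=62 at depth 0
Step 3: declare e=(read a)=62 at depth 0
Visible at query point: a=62 e=62

Answer: a=62 e=62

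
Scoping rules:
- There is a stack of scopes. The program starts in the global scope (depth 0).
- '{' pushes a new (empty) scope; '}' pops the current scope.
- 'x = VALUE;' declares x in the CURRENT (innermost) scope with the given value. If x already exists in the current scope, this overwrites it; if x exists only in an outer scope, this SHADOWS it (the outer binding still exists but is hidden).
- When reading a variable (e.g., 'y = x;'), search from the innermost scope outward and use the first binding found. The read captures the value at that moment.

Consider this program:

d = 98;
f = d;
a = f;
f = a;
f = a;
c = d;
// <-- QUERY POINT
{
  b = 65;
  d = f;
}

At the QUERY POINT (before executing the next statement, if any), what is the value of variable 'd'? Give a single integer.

Answer: 98

Derivation:
Step 1: declare d=98 at depth 0
Step 2: declare f=(read d)=98 at depth 0
Step 3: declare a=(read f)=98 at depth 0
Step 4: declare f=(read a)=98 at depth 0
Step 5: declare f=(read a)=98 at depth 0
Step 6: declare c=(read d)=98 at depth 0
Visible at query point: a=98 c=98 d=98 f=98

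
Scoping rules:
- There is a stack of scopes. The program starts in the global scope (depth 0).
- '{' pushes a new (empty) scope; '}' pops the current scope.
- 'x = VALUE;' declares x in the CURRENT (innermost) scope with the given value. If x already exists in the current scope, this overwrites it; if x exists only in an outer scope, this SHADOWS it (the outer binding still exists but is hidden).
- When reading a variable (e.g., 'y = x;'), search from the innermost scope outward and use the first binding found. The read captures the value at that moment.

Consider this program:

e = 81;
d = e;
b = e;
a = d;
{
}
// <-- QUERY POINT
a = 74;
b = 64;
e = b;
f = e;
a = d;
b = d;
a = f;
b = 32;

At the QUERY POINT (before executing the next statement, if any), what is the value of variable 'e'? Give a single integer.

Step 1: declare e=81 at depth 0
Step 2: declare d=(read e)=81 at depth 0
Step 3: declare b=(read e)=81 at depth 0
Step 4: declare a=(read d)=81 at depth 0
Step 5: enter scope (depth=1)
Step 6: exit scope (depth=0)
Visible at query point: a=81 b=81 d=81 e=81

Answer: 81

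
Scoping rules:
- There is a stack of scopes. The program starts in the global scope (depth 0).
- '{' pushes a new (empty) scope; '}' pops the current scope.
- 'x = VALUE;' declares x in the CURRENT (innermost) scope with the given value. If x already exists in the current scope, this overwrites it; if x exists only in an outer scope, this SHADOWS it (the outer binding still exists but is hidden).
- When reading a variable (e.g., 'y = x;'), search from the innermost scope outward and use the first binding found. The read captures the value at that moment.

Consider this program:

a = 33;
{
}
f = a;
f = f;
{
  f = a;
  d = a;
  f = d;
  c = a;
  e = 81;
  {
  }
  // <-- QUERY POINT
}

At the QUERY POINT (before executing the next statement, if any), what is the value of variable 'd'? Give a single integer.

Answer: 33

Derivation:
Step 1: declare a=33 at depth 0
Step 2: enter scope (depth=1)
Step 3: exit scope (depth=0)
Step 4: declare f=(read a)=33 at depth 0
Step 5: declare f=(read f)=33 at depth 0
Step 6: enter scope (depth=1)
Step 7: declare f=(read a)=33 at depth 1
Step 8: declare d=(read a)=33 at depth 1
Step 9: declare f=(read d)=33 at depth 1
Step 10: declare c=(read a)=33 at depth 1
Step 11: declare e=81 at depth 1
Step 12: enter scope (depth=2)
Step 13: exit scope (depth=1)
Visible at query point: a=33 c=33 d=33 e=81 f=33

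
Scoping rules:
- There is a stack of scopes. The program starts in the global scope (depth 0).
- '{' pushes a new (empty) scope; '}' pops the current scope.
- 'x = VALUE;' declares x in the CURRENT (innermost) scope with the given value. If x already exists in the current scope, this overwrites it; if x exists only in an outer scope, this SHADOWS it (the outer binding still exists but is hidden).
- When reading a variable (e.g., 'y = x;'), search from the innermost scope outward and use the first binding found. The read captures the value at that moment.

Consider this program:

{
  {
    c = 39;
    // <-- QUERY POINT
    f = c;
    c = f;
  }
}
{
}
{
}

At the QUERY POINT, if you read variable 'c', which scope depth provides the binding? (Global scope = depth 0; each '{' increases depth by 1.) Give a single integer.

Step 1: enter scope (depth=1)
Step 2: enter scope (depth=2)
Step 3: declare c=39 at depth 2
Visible at query point: c=39

Answer: 2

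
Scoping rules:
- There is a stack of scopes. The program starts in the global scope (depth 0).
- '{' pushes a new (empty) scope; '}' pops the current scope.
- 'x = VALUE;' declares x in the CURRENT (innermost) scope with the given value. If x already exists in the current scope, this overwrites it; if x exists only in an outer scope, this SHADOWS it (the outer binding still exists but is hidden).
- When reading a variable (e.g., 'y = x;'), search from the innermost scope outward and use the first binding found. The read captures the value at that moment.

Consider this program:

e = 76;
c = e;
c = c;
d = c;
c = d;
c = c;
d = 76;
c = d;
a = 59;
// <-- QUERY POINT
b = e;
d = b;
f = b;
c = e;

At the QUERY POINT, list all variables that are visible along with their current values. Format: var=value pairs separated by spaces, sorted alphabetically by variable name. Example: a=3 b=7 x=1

Answer: a=59 c=76 d=76 e=76

Derivation:
Step 1: declare e=76 at depth 0
Step 2: declare c=(read e)=76 at depth 0
Step 3: declare c=(read c)=76 at depth 0
Step 4: declare d=(read c)=76 at depth 0
Step 5: declare c=(read d)=76 at depth 0
Step 6: declare c=(read c)=76 at depth 0
Step 7: declare d=76 at depth 0
Step 8: declare c=(read d)=76 at depth 0
Step 9: declare a=59 at depth 0
Visible at query point: a=59 c=76 d=76 e=76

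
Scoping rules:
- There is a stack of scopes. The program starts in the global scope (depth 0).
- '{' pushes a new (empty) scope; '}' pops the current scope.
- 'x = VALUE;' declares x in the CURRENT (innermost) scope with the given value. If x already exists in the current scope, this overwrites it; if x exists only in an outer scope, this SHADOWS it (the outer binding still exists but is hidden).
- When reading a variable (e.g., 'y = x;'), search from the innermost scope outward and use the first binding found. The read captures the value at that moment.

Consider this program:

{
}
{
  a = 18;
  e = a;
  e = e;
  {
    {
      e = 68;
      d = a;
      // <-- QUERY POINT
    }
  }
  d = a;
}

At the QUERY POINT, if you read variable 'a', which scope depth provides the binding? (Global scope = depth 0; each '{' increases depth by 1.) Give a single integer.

Step 1: enter scope (depth=1)
Step 2: exit scope (depth=0)
Step 3: enter scope (depth=1)
Step 4: declare a=18 at depth 1
Step 5: declare e=(read a)=18 at depth 1
Step 6: declare e=(read e)=18 at depth 1
Step 7: enter scope (depth=2)
Step 8: enter scope (depth=3)
Step 9: declare e=68 at depth 3
Step 10: declare d=(read a)=18 at depth 3
Visible at query point: a=18 d=18 e=68

Answer: 1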